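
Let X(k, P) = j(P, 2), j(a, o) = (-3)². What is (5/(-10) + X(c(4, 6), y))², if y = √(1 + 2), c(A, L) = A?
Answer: 289/4 ≈ 72.250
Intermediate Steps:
j(a, o) = 9
y = √3 ≈ 1.7320
X(k, P) = 9
(5/(-10) + X(c(4, 6), y))² = (5/(-10) + 9)² = (5*(-⅒) + 9)² = (-½ + 9)² = (17/2)² = 289/4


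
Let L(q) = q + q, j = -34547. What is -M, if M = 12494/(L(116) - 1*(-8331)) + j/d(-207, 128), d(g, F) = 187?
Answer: 293489583/1601281 ≈ 183.28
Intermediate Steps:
L(q) = 2*q
M = -293489583/1601281 (M = 12494/(2*116 - 1*(-8331)) - 34547/187 = 12494/(232 + 8331) - 34547*1/187 = 12494/8563 - 34547/187 = -293489583/1601281 ≈ -183.28)
-M = -1*(-293489583/1601281) = 293489583/1601281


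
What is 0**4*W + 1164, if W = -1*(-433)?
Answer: 1164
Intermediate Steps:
W = 433
0**4*W + 1164 = 0**4*433 + 1164 = 0*433 + 1164 = 0 + 1164 = 1164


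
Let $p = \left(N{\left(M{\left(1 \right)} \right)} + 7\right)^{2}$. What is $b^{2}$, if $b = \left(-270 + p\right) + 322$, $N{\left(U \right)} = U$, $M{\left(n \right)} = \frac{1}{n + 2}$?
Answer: $\frac{906304}{81} \approx 11189.0$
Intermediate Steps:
$M{\left(n \right)} = \frac{1}{2 + n}$
$p = \frac{484}{9}$ ($p = \left(\frac{1}{2 + 1} + 7\right)^{2} = \left(\frac{1}{3} + 7\right)^{2} = \left(\frac{22}{3}\right)^{2} = \frac{484}{9} \approx 53.778$)
$b = \frac{952}{9}$ ($b = \left(-270 + \frac{484}{9}\right) + 322 = - \frac{1946}{9} + 322 = \frac{952}{9} \approx 105.78$)
$b^{2} = \left(\frac{952}{9}\right)^{2} = \frac{906304}{81}$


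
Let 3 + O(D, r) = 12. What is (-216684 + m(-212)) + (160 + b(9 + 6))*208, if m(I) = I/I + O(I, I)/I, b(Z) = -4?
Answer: -39057829/212 ≈ -1.8424e+5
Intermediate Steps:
O(D, r) = 9 (O(D, r) = -3 + 12 = 9)
m(I) = 1 + 9/I (m(I) = I/I + 9/I = 1 + 9/I)
(-216684 + m(-212)) + (160 + b(9 + 6))*208 = (-216684 + (9 - 212)/(-212)) + (160 - 4)*208 = (-216684 - 1/212*(-203)) + 156*208 = (-216684 + 203/212) + 32448 = -45936805/212 + 32448 = -39057829/212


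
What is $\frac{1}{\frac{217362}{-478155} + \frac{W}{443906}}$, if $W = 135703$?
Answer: $- \frac{70751957810}{10533742669} \approx -6.7167$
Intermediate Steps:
$\frac{1}{\frac{217362}{-478155} + \frac{W}{443906}} = \frac{1}{\frac{217362}{-478155} + \frac{135703}{443906}} = \frac{1}{217362 \left(- \frac{1}{478155}\right) + 135703 \cdot \frac{1}{443906}} = \frac{1}{- \frac{72454}{159385} + \frac{135703}{443906}} = \frac{1}{- \frac{10533742669}{70751957810}} = - \frac{70751957810}{10533742669}$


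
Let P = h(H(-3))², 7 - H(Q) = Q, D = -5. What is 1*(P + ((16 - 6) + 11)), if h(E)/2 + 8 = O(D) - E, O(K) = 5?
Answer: 697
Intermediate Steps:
H(Q) = 7 - Q
h(E) = -6 - 2*E (h(E) = -16 + 2*(5 - E) = -16 + (10 - 2*E) = -6 - 2*E)
P = 676 (P = (-6 - 2*(7 - 1*(-3)))² = (-6 - 2*(7 + 3))² = (-6 - 2*10)² = (-6 - 20)² = (-26)² = 676)
1*(P + ((16 - 6) + 11)) = 1*(676 + ((16 - 6) + 11)) = 1*(676 + (10 + 11)) = 1*(676 + 21) = 1*697 = 697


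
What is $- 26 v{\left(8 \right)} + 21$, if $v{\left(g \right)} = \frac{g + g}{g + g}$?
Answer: $-5$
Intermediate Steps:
$v{\left(g \right)} = 1$ ($v{\left(g \right)} = \frac{2 g}{2 g} = 2 g \frac{1}{2 g} = 1$)
$- 26 v{\left(8 \right)} + 21 = \left(-26\right) 1 + 21 = -26 + 21 = -5$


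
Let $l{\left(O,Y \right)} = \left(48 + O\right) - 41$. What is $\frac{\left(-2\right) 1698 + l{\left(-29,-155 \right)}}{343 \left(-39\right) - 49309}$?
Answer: $\frac{1709}{31343} \approx 0.054526$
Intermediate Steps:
$l{\left(O,Y \right)} = 7 + O$
$\frac{\left(-2\right) 1698 + l{\left(-29,-155 \right)}}{343 \left(-39\right) - 49309} = \frac{\left(-2\right) 1698 + \left(7 - 29\right)}{343 \left(-39\right) - 49309} = \frac{-3396 - 22}{-13377 - 49309} = - \frac{3418}{-62686} = \left(-3418\right) \left(- \frac{1}{62686}\right) = \frac{1709}{31343}$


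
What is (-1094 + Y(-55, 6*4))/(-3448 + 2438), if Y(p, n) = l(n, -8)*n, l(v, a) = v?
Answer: 259/505 ≈ 0.51287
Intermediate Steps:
Y(p, n) = n² (Y(p, n) = n*n = n²)
(-1094 + Y(-55, 6*4))/(-3448 + 2438) = (-1094 + (6*4)²)/(-3448 + 2438) = (-1094 + 24²)/(-1010) = (-1094 + 576)*(-1/1010) = -518*(-1/1010) = 259/505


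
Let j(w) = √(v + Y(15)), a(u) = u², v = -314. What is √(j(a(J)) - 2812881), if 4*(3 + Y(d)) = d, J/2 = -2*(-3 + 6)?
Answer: √(-11251524 + 2*I*√1253)/2 ≈ 0.0052764 + 1677.2*I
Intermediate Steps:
J = -12 (J = 2*(-2*(-3 + 6)) = 2*(-2*3) = 2*(-6) = -12)
Y(d) = -3 + d/4
j(w) = I*√1253/2 (j(w) = √(-314 + (-3 + (¼)*15)) = √(-314 + (-3 + 15/4)) = √(-314 + ¾) = √(-1253/4) = I*√1253/2)
√(j(a(J)) - 2812881) = √(I*√1253/2 - 2812881) = √(-2812881 + I*√1253/2)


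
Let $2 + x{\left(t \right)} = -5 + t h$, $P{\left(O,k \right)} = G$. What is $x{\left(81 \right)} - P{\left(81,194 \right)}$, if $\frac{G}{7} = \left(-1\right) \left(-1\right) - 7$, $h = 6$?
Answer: $521$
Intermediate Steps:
$G = -42$ ($G = 7 \left(\left(-1\right) \left(-1\right) - 7\right) = 7 \left(1 - 7\right) = 7 \left(-6\right) = -42$)
$P{\left(O,k \right)} = -42$
$x{\left(t \right)} = -7 + 6 t$ ($x{\left(t \right)} = -2 + \left(-5 + t 6\right) = -2 + \left(-5 + 6 t\right) = -7 + 6 t$)
$x{\left(81 \right)} - P{\left(81,194 \right)} = \left(-7 + 6 \cdot 81\right) - -42 = \left(-7 + 486\right) + 42 = 479 + 42 = 521$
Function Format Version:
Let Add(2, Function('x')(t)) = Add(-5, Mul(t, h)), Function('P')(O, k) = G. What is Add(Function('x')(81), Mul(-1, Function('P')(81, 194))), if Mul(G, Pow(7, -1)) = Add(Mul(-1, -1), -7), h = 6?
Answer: 521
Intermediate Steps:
G = -42 (G = Mul(7, Add(Mul(-1, -1), -7)) = Mul(7, Add(1, -7)) = Mul(7, -6) = -42)
Function('P')(O, k) = -42
Function('x')(t) = Add(-7, Mul(6, t)) (Function('x')(t) = Add(-2, Add(-5, Mul(t, 6))) = Add(-2, Add(-5, Mul(6, t))) = Add(-7, Mul(6, t)))
Add(Function('x')(81), Mul(-1, Function('P')(81, 194))) = Add(Add(-7, Mul(6, 81)), Mul(-1, -42)) = Add(Add(-7, 486), 42) = Add(479, 42) = 521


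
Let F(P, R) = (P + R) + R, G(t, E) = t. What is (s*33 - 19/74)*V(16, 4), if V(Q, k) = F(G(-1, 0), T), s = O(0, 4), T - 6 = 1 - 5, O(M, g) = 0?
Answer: -57/74 ≈ -0.77027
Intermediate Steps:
T = 2 (T = 6 + (1 - 5) = 6 - 4 = 2)
s = 0
F(P, R) = P + 2*R
V(Q, k) = 3 (V(Q, k) = -1 + 2*2 = -1 + 4 = 3)
(s*33 - 19/74)*V(16, 4) = (0*33 - 19/74)*3 = (0 - 19*1/74)*3 = (0 - 19/74)*3 = -19/74*3 = -57/74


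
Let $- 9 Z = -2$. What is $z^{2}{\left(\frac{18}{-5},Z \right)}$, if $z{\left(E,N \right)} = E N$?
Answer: $\frac{16}{25} \approx 0.64$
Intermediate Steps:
$Z = \frac{2}{9}$ ($Z = \left(- \frac{1}{9}\right) \left(-2\right) = \frac{2}{9} \approx 0.22222$)
$z^{2}{\left(\frac{18}{-5},Z \right)} = \left(\frac{18}{-5} \cdot \frac{2}{9}\right)^{2} = \left(18 \left(- \frac{1}{5}\right) \frac{2}{9}\right)^{2} = \left(\left(- \frac{18}{5}\right) \frac{2}{9}\right)^{2} = \left(- \frac{4}{5}\right)^{2} = \frac{16}{25}$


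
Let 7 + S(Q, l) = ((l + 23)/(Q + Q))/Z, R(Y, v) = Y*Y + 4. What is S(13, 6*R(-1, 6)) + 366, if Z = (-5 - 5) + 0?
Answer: 93287/260 ≈ 358.80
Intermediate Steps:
R(Y, v) = 4 + Y**2 (R(Y, v) = Y**2 + 4 = 4 + Y**2)
Z = -10 (Z = -10 + 0 = -10)
S(Q, l) = -7 - (23 + l)/(20*Q) (S(Q, l) = -7 + ((l + 23)/(Q + Q))/(-10) = -7 + ((23 + l)/((2*Q)))*(-1/10) = -7 + ((23 + l)*(1/(2*Q)))*(-1/10) = -7 + ((23 + l)/(2*Q))*(-1/10) = -7 - (23 + l)/(20*Q))
S(13, 6*R(-1, 6)) + 366 = (1/20)*(-23 - 6*(4 + (-1)**2) - 140*13)/13 + 366 = (1/20)*(1/13)*(-23 - 6*(4 + 1) - 1820) + 366 = (1/20)*(1/13)*(-23 - 6*5 - 1820) + 366 = (1/20)*(1/13)*(-23 - 1*30 - 1820) + 366 = (1/20)*(1/13)*(-23 - 30 - 1820) + 366 = (1/20)*(1/13)*(-1873) + 366 = -1873/260 + 366 = 93287/260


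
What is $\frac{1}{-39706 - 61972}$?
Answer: $- \frac{1}{101678} \approx -9.835 \cdot 10^{-6}$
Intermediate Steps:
$\frac{1}{-39706 - 61972} = \frac{1}{-101678} = - \frac{1}{101678}$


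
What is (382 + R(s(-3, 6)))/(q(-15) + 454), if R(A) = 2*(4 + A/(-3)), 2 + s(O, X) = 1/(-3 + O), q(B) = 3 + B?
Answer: 271/306 ≈ 0.88562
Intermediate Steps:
s(O, X) = -2 + 1/(-3 + O)
R(A) = 8 - 2*A/3 (R(A) = 2*(4 + A*(-⅓)) = 2*(4 - A/3) = 8 - 2*A/3)
(382 + R(s(-3, 6)))/(q(-15) + 454) = (382 + (8 - 2*(7 - 2*(-3))/(3*(-3 - 3))))/((3 - 15) + 454) = (382 + (8 - 2*(7 + 6)/(3*(-6))))/(-12 + 454) = (382 + (8 - (-1)*13/9))/442 = (382 + (8 - ⅔*(-13/6)))*(1/442) = (382 + (8 + 13/9))*(1/442) = (382 + 85/9)*(1/442) = (3523/9)*(1/442) = 271/306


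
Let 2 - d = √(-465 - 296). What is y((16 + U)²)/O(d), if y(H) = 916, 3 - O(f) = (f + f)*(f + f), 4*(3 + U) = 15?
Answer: 2776396/9381777 - 14656*I*√761/9381777 ≈ 0.29594 - 0.043095*I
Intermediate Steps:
U = ¾ (U = -3 + (¼)*15 = -3 + 15/4 = ¾ ≈ 0.75000)
d = 2 - I*√761 (d = 2 - √(-465 - 296) = 2 - √(-761) = 2 - I*√761 ≈ 2.0 - 27.586*I)
O(f) = 3 - 4*f² (O(f) = 3 - (f + f)*(f + f) = 3 - 2*f*2*f = 3 - 4*f²)
y((16 + U)²)/O(d) = 916/(3 - 4*(2 - I*√761)²)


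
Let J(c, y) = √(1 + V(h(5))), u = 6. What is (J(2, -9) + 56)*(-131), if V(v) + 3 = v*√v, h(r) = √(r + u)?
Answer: -7336 - 131*√(-2 + 11^(¾)) ≈ -7599.3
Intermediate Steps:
h(r) = √(6 + r) (h(r) = √(r + 6) = √(6 + r))
V(v) = -3 + v^(3/2) (V(v) = -3 + v*√v = -3 + v^(3/2))
J(c, y) = √(-2 + 11^(¾)) (J(c, y) = √(1 + (-3 + (√(6 + 5))^(3/2))) = √(1 + (-3 + (√11)^(3/2))) = √(1 + (-3 + 11^(¾))) = √(-2 + 11^(¾)))
(J(2, -9) + 56)*(-131) = (√(-2 + 11^(¾)) + 56)*(-131) = (56 + √(-2 + 11^(¾)))*(-131) = -7336 - 131*√(-2 + 11^(¾))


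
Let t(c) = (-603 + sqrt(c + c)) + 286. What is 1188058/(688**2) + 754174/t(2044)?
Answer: -56524657460547/22815417472 - 1508348*sqrt(1022)/96401 ≈ -2977.7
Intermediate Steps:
t(c) = -317 + sqrt(2)*sqrt(c) (t(c) = (-603 + sqrt(2*c)) + 286 = (-603 + sqrt(2)*sqrt(c)) + 286 = -317 + sqrt(2)*sqrt(c))
1188058/(688**2) + 754174/t(2044) = 1188058/(688**2) + 754174/(-317 + sqrt(2)*sqrt(2044)) = 1188058/473344 + 754174/(-317 + sqrt(2)*(2*sqrt(511))) = 1188058*(1/473344) + 754174/(-317 + 2*sqrt(1022)) = 594029/236672 + 754174/(-317 + 2*sqrt(1022))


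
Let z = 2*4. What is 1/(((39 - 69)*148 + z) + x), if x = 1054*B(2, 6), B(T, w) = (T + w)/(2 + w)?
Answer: -1/3378 ≈ -0.00029603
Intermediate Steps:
z = 8
B(T, w) = (T + w)/(2 + w)
x = 1054 (x = 1054*((2 + 6)/(2 + 6)) = 1054*(8/8) = 1054*((⅛)*8) = 1054*1 = 1054)
1/(((39 - 69)*148 + z) + x) = 1/(((39 - 69)*148 + 8) + 1054) = 1/((-30*148 + 8) + 1054) = 1/((-4440 + 8) + 1054) = 1/(-4432 + 1054) = 1/(-3378) = -1/3378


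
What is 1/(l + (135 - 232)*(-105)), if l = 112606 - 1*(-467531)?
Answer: 1/590322 ≈ 1.6940e-6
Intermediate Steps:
l = 580137 (l = 112606 + 467531 = 580137)
1/(l + (135 - 232)*(-105)) = 1/(580137 + (135 - 232)*(-105)) = 1/(580137 - 97*(-105)) = 1/(580137 + 10185) = 1/590322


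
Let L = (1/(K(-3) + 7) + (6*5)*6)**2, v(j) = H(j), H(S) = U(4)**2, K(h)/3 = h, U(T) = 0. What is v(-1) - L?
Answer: -128881/4 ≈ -32220.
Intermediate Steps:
K(h) = 3*h
H(S) = 0 (H(S) = 0**2 = 0)
v(j) = 0
L = 128881/4 (L = (1/(3*(-3) + 7) + (6*5)*6)**2 = (1/(-9 + 7) + 30*6)**2 = (1/(-2) + 180)**2 = (-1/2 + 180)**2 = (359/2)**2 = 128881/4 ≈ 32220.)
v(-1) - L = 0 - 1*128881/4 = 0 - 128881/4 = -128881/4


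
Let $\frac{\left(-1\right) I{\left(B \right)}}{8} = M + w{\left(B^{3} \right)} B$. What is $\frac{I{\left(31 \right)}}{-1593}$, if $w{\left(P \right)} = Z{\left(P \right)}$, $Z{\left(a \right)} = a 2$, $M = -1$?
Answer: $\frac{14776328}{1593} \approx 9275.8$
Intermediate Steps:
$Z{\left(a \right)} = 2 a$
$w{\left(P \right)} = 2 P$
$I{\left(B \right)} = 8 - 16 B^{4}$ ($I{\left(B \right)} = - 8 \left(-1 + 2 B^{3} B\right) = - 8 \left(-1 + 2 B^{4}\right) = 8 - 16 B^{4}$)
$\frac{I{\left(31 \right)}}{-1593} = \frac{8 - 16 \cdot 31^{4}}{-1593} = \left(8 - 14776336\right) \left(- \frac{1}{1593}\right) = \left(-14776328\right) \left(- \frac{1}{1593}\right) = \frac{14776328}{1593}$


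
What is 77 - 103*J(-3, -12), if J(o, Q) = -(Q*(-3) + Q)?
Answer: 2549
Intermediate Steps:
J(o, Q) = 2*Q (J(o, Q) = -(-3*Q + Q) = -(-2)*Q = 2*Q)
77 - 103*J(-3, -12) = 77 - 206*(-12) = 77 - 103*(-24) = 77 + 2472 = 2549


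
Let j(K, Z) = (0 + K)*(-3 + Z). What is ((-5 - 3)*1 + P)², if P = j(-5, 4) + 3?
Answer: 100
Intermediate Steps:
j(K, Z) = K*(-3 + Z)
P = -2 (P = -5*(-3 + 4) + 3 = -5*1 + 3 = -5 + 3 = -2)
((-5 - 3)*1 + P)² = ((-5 - 3)*1 - 2)² = (-8*1 - 2)² = (-8 - 2)² = (-10)² = 100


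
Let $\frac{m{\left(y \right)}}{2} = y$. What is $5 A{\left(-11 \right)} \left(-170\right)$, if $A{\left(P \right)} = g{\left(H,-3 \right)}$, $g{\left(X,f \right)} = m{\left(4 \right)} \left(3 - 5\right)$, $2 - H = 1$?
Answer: $13600$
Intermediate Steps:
$H = 1$ ($H = 2 - 1 = 1$)
$m{\left(y \right)} = 2 y$
$g{\left(X,f \right)} = -16$ ($g{\left(X,f \right)} = 2 \cdot 4 \left(3 - 5\right) = 8 \left(-2\right) = -16$)
$A{\left(P \right)} = -16$
$5 A{\left(-11 \right)} \left(-170\right) = 5 \left(-16\right) \left(-170\right) = \left(-80\right) \left(-170\right) = 13600$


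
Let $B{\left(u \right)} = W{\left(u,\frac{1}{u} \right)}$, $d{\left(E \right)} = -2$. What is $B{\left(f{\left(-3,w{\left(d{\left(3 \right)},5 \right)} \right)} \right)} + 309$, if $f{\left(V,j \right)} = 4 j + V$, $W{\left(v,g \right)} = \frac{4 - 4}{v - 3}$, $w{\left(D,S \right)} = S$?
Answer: $309$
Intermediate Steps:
$W{\left(v,g \right)} = 0$ ($W{\left(v,g \right)} = \frac{0}{-3 + v} = 0$)
$f{\left(V,j \right)} = V + 4 j$
$B{\left(u \right)} = 0$
$B{\left(f{\left(-3,w{\left(d{\left(3 \right)},5 \right)} \right)} \right)} + 309 = 0 + 309 = 309$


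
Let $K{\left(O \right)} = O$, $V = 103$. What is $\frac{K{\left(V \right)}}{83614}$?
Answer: $\frac{103}{83614} \approx 0.0012319$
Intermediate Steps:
$\frac{K{\left(V \right)}}{83614} = \frac{103}{83614}$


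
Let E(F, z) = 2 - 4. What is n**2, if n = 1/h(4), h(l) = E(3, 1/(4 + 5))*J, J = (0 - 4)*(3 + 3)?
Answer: 1/2304 ≈ 0.00043403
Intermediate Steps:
E(F, z) = -2
J = -24 (J = -4*6 = -24)
h(l) = 48 (h(l) = -2*(-24) = 48)
n = 1/48 ≈ 0.020833
n**2 = (1/48)**2 = 1/2304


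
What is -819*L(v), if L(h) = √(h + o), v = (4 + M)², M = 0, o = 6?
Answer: -819*√22 ≈ -3841.4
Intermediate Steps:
v = 16 (v = (4 + 0)² = 4² = 16)
L(h) = √(6 + h) (L(h) = √(h + 6) = √(6 + h))
-819*L(v) = -819*√(6 + 16) = -819*√22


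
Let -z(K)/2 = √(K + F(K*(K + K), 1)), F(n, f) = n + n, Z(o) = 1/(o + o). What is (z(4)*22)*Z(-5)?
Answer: 44*√17/5 ≈ 36.283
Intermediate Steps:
Z(o) = 1/(2*o)
F(n, f) = 2*n
z(K) = -2*√(K + 4*K²) (z(K) = -2*√(K + 2*(K*(K + K))) = -2*√(K + 2*(K*(2*K))) = -2*√(K + 2*(2*K²)) = -2*√(K + 4*K²))
(z(4)*22)*Z(-5) = (-2*2*√(1 + 4*4)*22)*((½)/(-5)) = (-2*2*√(1 + 16)*22)*((½)*(-⅕)) = (-2*2*√17*22)*(-⅒) = (-4*√17*22)*(-⅒) = -88*√17*(-⅒) = 44*√17/5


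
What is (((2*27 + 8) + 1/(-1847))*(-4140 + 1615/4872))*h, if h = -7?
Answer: 769850477515/428504 ≈ 1.7966e+6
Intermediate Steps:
(((2*27 + 8) + 1/(-1847))*(-4140 + 1615/4872))*h = (((2*27 + 8) + 1/(-1847))*(-4140 + 1615/4872))*(-7) = (((54 + 8) - 1/1847)*(-4140 + 1615*(1/4872)))*(-7) = ((62 - 1/1847)*(-4140 + 1615/4872))*(-7) = ((114513/1847)*(-20168465/4872))*(-7) = -109978639645/428504*(-7) = 769850477515/428504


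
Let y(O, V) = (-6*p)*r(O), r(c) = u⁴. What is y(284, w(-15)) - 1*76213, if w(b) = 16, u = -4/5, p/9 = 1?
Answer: -47646949/625 ≈ -76235.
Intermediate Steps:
p = 9 (p = 9*1 = 9)
u = -⅘ (u = -4*⅕ = -⅘ ≈ -0.80000)
r(c) = 256/625 (r(c) = (-⅘)⁴ = 256/625)
y(O, V) = -13824/625 (y(O, V) = -6*9*(256/625) = -54*256/625 = -13824/625)
y(284, w(-15)) - 1*76213 = -13824/625 - 1*76213 = -13824/625 - 76213 = -47646949/625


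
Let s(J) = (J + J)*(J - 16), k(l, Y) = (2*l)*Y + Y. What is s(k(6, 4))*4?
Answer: 14976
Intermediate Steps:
k(l, Y) = Y + 2*Y*l (k(l, Y) = 2*Y*l + Y = Y + 2*Y*l)
s(J) = 2*J*(-16 + J) (s(J) = (2*J)*(-16 + J) = 2*J*(-16 + J))
s(k(6, 4))*4 = (2*(4*(1 + 2*6))*(-16 + 4*(1 + 2*6)))*4 = (2*(4*(1 + 12))*(-16 + 4*(1 + 12)))*4 = (2*(4*13)*(-16 + 4*13))*4 = (2*52*(-16 + 52))*4 = (2*52*36)*4 = 3744*4 = 14976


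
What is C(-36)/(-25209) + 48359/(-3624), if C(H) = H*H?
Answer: -135975415/10150824 ≈ -13.396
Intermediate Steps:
C(H) = H²
C(-36)/(-25209) + 48359/(-3624) = (-36)²/(-25209) + 48359/(-3624) = 1296*(-1/25209) + 48359*(-1/3624) = -144/2801 - 48359/3624 = -135975415/10150824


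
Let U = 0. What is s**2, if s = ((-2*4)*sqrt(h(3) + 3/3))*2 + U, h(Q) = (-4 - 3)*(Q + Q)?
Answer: -10496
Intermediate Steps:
h(Q) = -14*Q
s = -16*I*sqrt(41) (s = ((-2*4)*sqrt(-14*3 + 3/3))*2 + 0 = -8*sqrt(-42 + 3*(1/3))*2 + 0 = -8*sqrt(-42 + 1)*2 + 0 = -8*I*sqrt(41)*2 + 0 = -16*I*sqrt(41) + 0 = -16*I*sqrt(41) ≈ -102.45*I)
s**2 = (-16*I*sqrt(41))**2 = -10496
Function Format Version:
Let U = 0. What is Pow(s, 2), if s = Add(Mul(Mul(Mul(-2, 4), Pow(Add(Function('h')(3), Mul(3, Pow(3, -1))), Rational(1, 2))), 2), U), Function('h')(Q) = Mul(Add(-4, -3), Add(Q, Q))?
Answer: -10496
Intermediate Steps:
Function('h')(Q) = Mul(-14, Q) (Function('h')(Q) = Mul(-7, Mul(2, Q)) = Mul(-14, Q))
s = Mul(-16, I, Pow(41, Rational(1, 2))) (s = Add(Mul(Mul(Mul(-2, 4), Pow(Add(Mul(-14, 3), Mul(3, Pow(3, -1))), Rational(1, 2))), 2), 0) = Add(Mul(Mul(-8, Pow(Add(-42, Mul(3, Rational(1, 3))), Rational(1, 2))), 2), 0) = Add(Mul(Mul(-8, Pow(Add(-42, 1), Rational(1, 2))), 2), 0) = Add(Mul(Mul(-8, Pow(-41, Rational(1, 2))), 2), 0) = Add(Mul(Mul(-8, Mul(I, Pow(41, Rational(1, 2)))), 2), 0) = Add(Mul(Mul(-8, I, Pow(41, Rational(1, 2))), 2), 0) = Add(Mul(-16, I, Pow(41, Rational(1, 2))), 0) = Mul(-16, I, Pow(41, Rational(1, 2))) ≈ Mul(-102.45, I))
Pow(s, 2) = Pow(Mul(-16, I, Pow(41, Rational(1, 2))), 2) = -10496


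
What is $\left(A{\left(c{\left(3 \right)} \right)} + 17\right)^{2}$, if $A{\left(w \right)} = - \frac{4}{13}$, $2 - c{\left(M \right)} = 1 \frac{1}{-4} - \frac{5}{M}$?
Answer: $\frac{47089}{169} \approx 278.63$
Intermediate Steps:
$c{\left(M \right)} = \frac{9}{4} + \frac{5}{M}$ ($c{\left(M \right)} = 2 - \left(1 \frac{1}{-4} - \frac{5}{M}\right) = 2 - \left(1 \left(- \frac{1}{4}\right) - \frac{5}{M}\right) = 2 - \left(- \frac{1}{4} - \frac{5}{M}\right) = 2 + \left(\frac{1}{4} + \frac{5}{M}\right) = \frac{9}{4} + \frac{5}{M}$)
$A{\left(w \right)} = - \frac{4}{13}$ ($A{\left(w \right)} = \left(-4\right) \frac{1}{13} = - \frac{4}{13}$)
$\left(A{\left(c{\left(3 \right)} \right)} + 17\right)^{2} = \left(- \frac{4}{13} + 17\right)^{2} = \left(\frac{217}{13}\right)^{2} = \frac{47089}{169}$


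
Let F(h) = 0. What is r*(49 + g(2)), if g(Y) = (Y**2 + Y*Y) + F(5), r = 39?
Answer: 2223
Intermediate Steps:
g(Y) = 2*Y**2 (g(Y) = (Y**2 + Y*Y) + 0 = (Y**2 + Y**2) + 0 = 2*Y**2 + 0 = 2*Y**2)
r*(49 + g(2)) = 39*(49 + 2*2**2) = 39*(49 + 2*4) = 39*(49 + 8) = 39*57 = 2223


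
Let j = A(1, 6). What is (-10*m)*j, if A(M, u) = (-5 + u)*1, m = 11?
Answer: -110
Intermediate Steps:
A(M, u) = -5 + u
j = 1 (j = -5 + 6 = 1)
(-10*m)*j = -10*11*1 = -110*1 = -110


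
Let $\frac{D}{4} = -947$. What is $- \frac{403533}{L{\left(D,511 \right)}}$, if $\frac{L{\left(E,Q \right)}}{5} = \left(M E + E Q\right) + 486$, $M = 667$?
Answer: $\frac{403533}{22308890} \approx 0.018088$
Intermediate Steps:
$D = -3788$ ($D = 4 \left(-947\right) = -3788$)
$L{\left(E,Q \right)} = 2430 + 3335 E + 5 E Q$ ($L{\left(E,Q \right)} = 5 \left(\left(667 E + E Q\right) + 486\right) = 5 \left(486 + 667 E + E Q\right) = 2430 + 3335 E + 5 E Q$)
$- \frac{403533}{L{\left(D,511 \right)}} = - \frac{403533}{2430 + 3335 \left(-3788\right) + 5 \left(-3788\right) 511} = - \frac{403533}{2430 - 12632980 - 9678340} = - \frac{403533}{-22308890} = \left(-403533\right) \left(- \frac{1}{22308890}\right) = \frac{403533}{22308890}$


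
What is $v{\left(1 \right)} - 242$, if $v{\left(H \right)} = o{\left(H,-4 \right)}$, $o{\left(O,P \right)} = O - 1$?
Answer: $-242$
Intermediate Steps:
$o{\left(O,P \right)} = -1 + O$
$v{\left(H \right)} = -1 + H$
$v{\left(1 \right)} - 242 = \left(-1 + 1\right) - 242 = 0 - 242 = -242$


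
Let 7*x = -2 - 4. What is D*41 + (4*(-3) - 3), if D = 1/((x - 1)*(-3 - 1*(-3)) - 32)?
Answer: -521/32 ≈ -16.281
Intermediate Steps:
x = -6/7 (x = (-2 - 4)/7 = (1/7)*(-6) = -6/7 ≈ -0.85714)
D = -1/32 (D = 1/((-6/7 - 1)*(-3 - 1*(-3)) - 32) = 1/(-13*(-3 + 3)/7 - 32) = 1/(-13/7*0 - 32) = 1/(0 - 32) = 1/(-32) = -1/32 ≈ -0.031250)
D*41 + (4*(-3) - 3) = -1/32*41 + (4*(-3) - 3) = -41/32 + (-12 - 3) = -41/32 - 15 = -521/32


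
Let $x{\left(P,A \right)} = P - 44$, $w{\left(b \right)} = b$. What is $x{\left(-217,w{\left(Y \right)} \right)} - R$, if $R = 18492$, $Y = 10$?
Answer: $-18753$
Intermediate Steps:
$x{\left(P,A \right)} = -44 + P$
$x{\left(-217,w{\left(Y \right)} \right)} - R = \left(-44 - 217\right) - 18492 = -261 - 18492 = -18753$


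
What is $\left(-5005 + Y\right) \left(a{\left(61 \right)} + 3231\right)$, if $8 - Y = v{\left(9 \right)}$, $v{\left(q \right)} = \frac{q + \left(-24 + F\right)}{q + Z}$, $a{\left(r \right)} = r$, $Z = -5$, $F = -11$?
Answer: $-16428726$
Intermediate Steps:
$v{\left(q \right)} = \frac{-35 + q}{-5 + q}$ ($v{\left(q \right)} = \frac{q - 35}{q - 5} = \frac{q - 35}{-5 + q} = \frac{-35 + q}{-5 + q}$)
$Y = \frac{29}{2}$ ($Y = 8 - \frac{-35 + 9}{-5 + 9} = 8 - \frac{1}{4} \left(-26\right) = 8 - - \frac{13}{2} = 8 + \frac{13}{2} = \frac{29}{2} \approx 14.5$)
$\left(-5005 + Y\right) \left(a{\left(61 \right)} + 3231\right) = \left(-5005 + \frac{29}{2}\right) \left(61 + 3231\right) = \left(- \frac{9981}{2}\right) 3292 = -16428726$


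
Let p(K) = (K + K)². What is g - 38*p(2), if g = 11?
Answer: -597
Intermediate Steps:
p(K) = 4*K² (p(K) = (2*K)² = 4*K²)
g - 38*p(2) = 11 - 152*2² = 11 - 152*4 = 11 - 38*16 = 11 - 608 = -597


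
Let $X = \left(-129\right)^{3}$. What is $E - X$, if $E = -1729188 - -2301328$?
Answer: $2718829$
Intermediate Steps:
$E = 572140$ ($E = -1729188 + 2301328 = 572140$)
$X = -2146689$
$E - X = 572140 - -2146689 = 572140 + 2146689 = 2718829$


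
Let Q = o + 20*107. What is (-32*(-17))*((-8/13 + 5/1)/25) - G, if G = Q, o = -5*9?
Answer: -649867/325 ≈ -1999.6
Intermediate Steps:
o = -45
Q = 2095 (Q = -45 + 20*107 = -45 + 2140 = 2095)
G = 2095
(-32*(-17))*((-8/13 + 5/1)/25) - G = (-32*(-17))*((-8/13 + 5/1)/25) - 1*2095 = 544*((-8*1/13 + 5*1)*(1/25)) - 2095 = 544*((-8/13 + 5)*(1/25)) - 2095 = 544*((57/13)*(1/25)) - 2095 = 544*(57/325) - 2095 = 31008/325 - 2095 = -649867/325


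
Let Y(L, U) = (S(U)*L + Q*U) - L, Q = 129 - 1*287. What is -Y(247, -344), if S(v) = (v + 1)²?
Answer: -29113408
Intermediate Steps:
Q = -158 (Q = 129 - 287 = -158)
S(v) = (1 + v)²
Y(L, U) = -L - 158*U + L*(1 + U)² (Y(L, U) = ((1 + U)²*L - 158*U) - L = (L*(1 + U)² - 158*U) - L = (-158*U + L*(1 + U)²) - L = -L - 158*U + L*(1 + U)²)
-Y(247, -344) = -(-344)*(-158 + 2*247 + 247*(-344)) = -(-344)*(-158 + 494 - 84968) = -(-344)*(-84632) = -1*29113408 = -29113408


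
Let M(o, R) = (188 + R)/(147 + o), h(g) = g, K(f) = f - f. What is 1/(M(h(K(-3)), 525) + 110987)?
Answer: 147/16315802 ≈ 9.0097e-6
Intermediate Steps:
K(f) = 0
M(o, R) = (188 + R)/(147 + o)
1/(M(h(K(-3)), 525) + 110987) = 1/((188 + 525)/(147 + 0) + 110987) = 1/(713/147 + 110987) = 1/(16315802/147) = 147/16315802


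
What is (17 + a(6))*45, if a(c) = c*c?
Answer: 2385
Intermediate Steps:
a(c) = c**2
(17 + a(6))*45 = (17 + 6**2)*45 = (17 + 36)*45 = 53*45 = 2385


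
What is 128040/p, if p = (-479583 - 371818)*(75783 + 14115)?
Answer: -21340/12756541183 ≈ -1.6729e-6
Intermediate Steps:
p = -76539247098 (p = -851401*89898 = -76539247098)
128040/p = 128040/(-76539247098) = 128040*(-1/76539247098) = -21340/12756541183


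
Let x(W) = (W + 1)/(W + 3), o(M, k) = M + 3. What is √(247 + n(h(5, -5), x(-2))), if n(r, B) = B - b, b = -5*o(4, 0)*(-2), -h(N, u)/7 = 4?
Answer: 4*√11 ≈ 13.266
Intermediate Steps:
o(M, k) = 3 + M
h(N, u) = -28 (h(N, u) = -7*4 = -28)
b = 70 (b = -5*(3 + 4)*(-2) = -5*7*(-2) = -35*(-2) = 70)
x(W) = (1 + W)/(3 + W)
n(r, B) = -70 + B (n(r, B) = B - 1*70 = B - 70 = -70 + B)
√(247 + n(h(5, -5), x(-2))) = √(247 + (-70 + (1 - 2)/(3 - 2))) = √(247 + (-70 - 1/1)) = √(247 + (-70 + 1*(-1))) = √(247 + (-70 - 1)) = √(247 - 71) = √176 = 4*√11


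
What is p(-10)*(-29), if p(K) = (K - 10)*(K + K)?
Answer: -11600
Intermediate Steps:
p(K) = 2*K*(-10 + K) (p(K) = (-10 + K)*(2*K) = 2*K*(-10 + K))
p(-10)*(-29) = (2*(-10)*(-10 - 10))*(-29) = (2*(-10)*(-20))*(-29) = 400*(-29) = -11600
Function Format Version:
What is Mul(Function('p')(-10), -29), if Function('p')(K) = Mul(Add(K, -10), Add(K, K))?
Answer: -11600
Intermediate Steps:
Function('p')(K) = Mul(2, K, Add(-10, K)) (Function('p')(K) = Mul(Add(-10, K), Mul(2, K)) = Mul(2, K, Add(-10, K)))
Mul(Function('p')(-10), -29) = Mul(Mul(2, -10, Add(-10, -10)), -29) = Mul(Mul(2, -10, -20), -29) = Mul(400, -29) = -11600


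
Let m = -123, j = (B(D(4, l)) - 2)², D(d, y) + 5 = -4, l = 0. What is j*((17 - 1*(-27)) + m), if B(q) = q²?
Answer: -493039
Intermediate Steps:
D(d, y) = -9 (D(d, y) = -5 - 4 = -9)
j = 6241 (j = ((-9)² - 2)² = (81 - 2)² = 79² = 6241)
j*((17 - 1*(-27)) + m) = 6241*((17 - 1*(-27)) - 123) = 6241*((17 + 27) - 123) = 6241*(44 - 123) = 6241*(-79) = -493039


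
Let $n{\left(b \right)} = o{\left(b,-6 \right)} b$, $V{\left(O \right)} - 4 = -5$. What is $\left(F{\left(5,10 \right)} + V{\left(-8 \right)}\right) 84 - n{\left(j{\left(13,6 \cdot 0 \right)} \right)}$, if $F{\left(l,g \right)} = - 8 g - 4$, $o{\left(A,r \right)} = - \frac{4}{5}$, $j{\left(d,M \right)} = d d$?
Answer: $- \frac{35024}{5} \approx -7004.8$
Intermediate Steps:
$V{\left(O \right)} = -1$ ($V{\left(O \right)} = 4 - 5 = -1$)
$j{\left(d,M \right)} = d^{2}$
$o{\left(A,r \right)} = - \frac{4}{5}$ ($o{\left(A,r \right)} = \left(-4\right) \frac{1}{5} = - \frac{4}{5}$)
$F{\left(l,g \right)} = -4 - 8 g$
$n{\left(b \right)} = - \frac{4 b}{5}$
$\left(F{\left(5,10 \right)} + V{\left(-8 \right)}\right) 84 - n{\left(j{\left(13,6 \cdot 0 \right)} \right)} = \left(\left(-4 - 80\right) - 1\right) 84 - - \frac{4 \cdot 13^{2}}{5} = \left(\left(-4 - 80\right) - 1\right) 84 - \left(- \frac{4}{5}\right) 169 = \left(-84 - 1\right) 84 - - \frac{676}{5} = \left(-85\right) 84 + \frac{676}{5} = -7140 + \frac{676}{5} = - \frac{35024}{5}$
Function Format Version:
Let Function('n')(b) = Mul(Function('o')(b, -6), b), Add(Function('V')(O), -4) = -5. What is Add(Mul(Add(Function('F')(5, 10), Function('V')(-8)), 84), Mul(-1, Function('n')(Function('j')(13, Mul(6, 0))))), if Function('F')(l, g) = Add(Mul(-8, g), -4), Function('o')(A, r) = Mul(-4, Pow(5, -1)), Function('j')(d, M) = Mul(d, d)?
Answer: Rational(-35024, 5) ≈ -7004.8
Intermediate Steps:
Function('V')(O) = -1 (Function('V')(O) = Add(4, -5) = -1)
Function('j')(d, M) = Pow(d, 2)
Function('o')(A, r) = Rational(-4, 5) (Function('o')(A, r) = Mul(-4, Rational(1, 5)) = Rational(-4, 5))
Function('F')(l, g) = Add(-4, Mul(-8, g))
Function('n')(b) = Mul(Rational(-4, 5), b)
Add(Mul(Add(Function('F')(5, 10), Function('V')(-8)), 84), Mul(-1, Function('n')(Function('j')(13, Mul(6, 0))))) = Add(Mul(Add(Add(-4, Mul(-8, 10)), -1), 84), Mul(-1, Mul(Rational(-4, 5), Pow(13, 2)))) = Add(Mul(Add(Add(-4, -80), -1), 84), Mul(-1, Mul(Rational(-4, 5), 169))) = Add(Mul(Add(-84, -1), 84), Mul(-1, Rational(-676, 5))) = Add(Mul(-85, 84), Rational(676, 5)) = Add(-7140, Rational(676, 5)) = Rational(-35024, 5)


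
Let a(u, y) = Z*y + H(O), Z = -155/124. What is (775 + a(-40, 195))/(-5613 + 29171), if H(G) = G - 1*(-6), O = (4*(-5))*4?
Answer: 1829/94232 ≈ 0.019410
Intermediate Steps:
O = -80 (O = -20*4 = -80)
Z = -5/4 (Z = -155*1/124 = -5/4 ≈ -1.2500)
H(G) = 6 + G (H(G) = G + 6 = 6 + G)
a(u, y) = -74 - 5*y/4 (a(u, y) = -5*y/4 + (6 - 80) = -5*y/4 - 74 = -74 - 5*y/4)
(775 + a(-40, 195))/(-5613 + 29171) = (775 + (-74 - 5/4*195))/(-5613 + 29171) = (775 + (-74 - 975/4))/23558 = (775 - 1271/4)*(1/23558) = (1829/4)*(1/23558) = 1829/94232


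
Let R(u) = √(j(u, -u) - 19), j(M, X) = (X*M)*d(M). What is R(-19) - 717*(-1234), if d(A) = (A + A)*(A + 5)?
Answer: 884778 + I*√192071 ≈ 8.8478e+5 + 438.26*I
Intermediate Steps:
d(A) = 2*A*(5 + A) (d(A) = (2*A)*(5 + A) = 2*A*(5 + A))
j(M, X) = 2*X*M²*(5 + M) (j(M, X) = (X*M)*(2*M*(5 + M)) = (M*X)*(2*M*(5 + M)) = 2*X*M²*(5 + M))
R(u) = √(-19 - 2*u³*(5 + u)) (R(u) = √(2*(-u)*u²*(5 + u) - 19) = √(-2*u³*(5 + u) - 19) = √(-19 - 2*u³*(5 + u)))
R(-19) - 717*(-1234) = √(-19 - 2*(-19)³*(5 - 19)) - 717*(-1234) = √(-19 - 2*(-6859)*(-14)) + 884778 = √(-19 - 192052) + 884778 = √(-192071) + 884778 = I*√192071 + 884778 = 884778 + I*√192071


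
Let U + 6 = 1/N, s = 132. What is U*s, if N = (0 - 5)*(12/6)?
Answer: -4026/5 ≈ -805.20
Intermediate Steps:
N = -10 (N = -60/6 = -5*2 = -10)
U = -61/10 (U = -6 + 1/(-10) = -6 - ⅒ = -61/10 ≈ -6.1000)
U*s = -61/10*132 = -4026/5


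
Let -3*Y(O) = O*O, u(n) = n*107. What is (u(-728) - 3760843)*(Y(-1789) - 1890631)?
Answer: 34058881645946/3 ≈ 1.1353e+13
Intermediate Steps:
u(n) = 107*n
Y(O) = -O²/3 (Y(O) = -O*O/3 = -O²/3)
(u(-728) - 3760843)*(Y(-1789) - 1890631) = (107*(-728) - 3760843)*(-⅓*(-1789)² - 1890631) = (-77896 - 3760843)*(-⅓*3200521 - 1890631) = -3838739*(-3200521/3 - 1890631) = -3838739*(-8872414/3) = 34058881645946/3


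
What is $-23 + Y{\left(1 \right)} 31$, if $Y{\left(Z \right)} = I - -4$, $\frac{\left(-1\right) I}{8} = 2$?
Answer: $-395$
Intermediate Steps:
$I = -16$ ($I = \left(-8\right) 2 = -16$)
$Y{\left(Z \right)} = -12$ ($Y{\left(Z \right)} = -16 - -4 = -16 + 4 = -12$)
$-23 + Y{\left(1 \right)} 31 = -23 - 372 = -395$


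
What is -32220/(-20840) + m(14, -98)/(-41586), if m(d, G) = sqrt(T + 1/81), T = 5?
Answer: 1611/1042 - sqrt(406)/374274 ≈ 1.5460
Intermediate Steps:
m(d, G) = sqrt(406)/9 (m(d, G) = sqrt(5 + 1/81) = sqrt(406/81) = sqrt(406)/9)
-32220/(-20840) + m(14, -98)/(-41586) = -32220/(-20840) + (sqrt(406)/9)/(-41586) = -32220*(-1/20840) + (sqrt(406)/9)*(-1/41586) = 1611/1042 - sqrt(406)/374274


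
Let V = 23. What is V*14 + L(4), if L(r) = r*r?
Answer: 338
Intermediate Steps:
L(r) = r²
V*14 + L(4) = 23*14 + 4² = 322 + 16 = 338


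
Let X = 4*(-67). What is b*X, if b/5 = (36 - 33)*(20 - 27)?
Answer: 28140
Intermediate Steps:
X = -268
b = -105 (b = 5*((36 - 33)*(20 - 27)) = 5*(3*(-7)) = 5*(-21) = -105)
b*X = -105*(-268) = 28140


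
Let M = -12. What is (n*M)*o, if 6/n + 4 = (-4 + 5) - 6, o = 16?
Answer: 128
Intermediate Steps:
n = -⅔ (n = 6/(-4 + ((-4 + 5) - 6)) = 6/(-4 + (1 - 6)) = 6/(-4 - 5) = 6/(-9) = 6*(-⅑) = -⅔ ≈ -0.66667)
(n*M)*o = -⅔*(-12)*16 = 8*16 = 128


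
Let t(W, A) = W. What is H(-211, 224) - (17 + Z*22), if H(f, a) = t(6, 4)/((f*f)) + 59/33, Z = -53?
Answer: 1690729694/1469193 ≈ 1150.8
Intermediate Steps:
H(f, a) = 59/33 + 6/f² (H(f, a) = 6/((f*f)) + 59/33 = 6/(f²) + 59*(1/33) = 6/f² + 59/33 = 59/33 + 6/f²)
H(-211, 224) - (17 + Z*22) = (59/33 + 6/(-211)²) - (17 - 53*22) = (59/33 + 6*(1/44521)) - (17 - 1166) = (59/33 + 6/44521) - 1*(-1149) = 2626937/1469193 + 1149 = 1690729694/1469193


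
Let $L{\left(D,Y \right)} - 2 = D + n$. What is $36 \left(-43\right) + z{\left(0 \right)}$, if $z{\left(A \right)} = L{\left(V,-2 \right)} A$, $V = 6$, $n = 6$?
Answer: $-1548$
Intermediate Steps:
$L{\left(D,Y \right)} = 8 + D$ ($L{\left(D,Y \right)} = 2 + \left(D + 6\right) = 2 + \left(6 + D\right) = 8 + D$)
$z{\left(A \right)} = 14 A$ ($z{\left(A \right)} = \left(8 + 6\right) A = 14 A$)
$36 \left(-43\right) + z{\left(0 \right)} = 36 \left(-43\right) + 14 \cdot 0 = -1548 + 0 = -1548$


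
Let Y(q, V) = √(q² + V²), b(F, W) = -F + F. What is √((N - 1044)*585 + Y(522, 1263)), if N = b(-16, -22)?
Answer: √(-610740 + 3*√207517) ≈ 780.62*I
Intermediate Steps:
b(F, W) = 0
N = 0
Y(q, V) = √(V² + q²)
√((N - 1044)*585 + Y(522, 1263)) = √((0 - 1044)*585 + √(1263² + 522²)) = √(-1044*585 + √(1595169 + 272484)) = √(-610740 + √1867653) = √(-610740 + 3*√207517)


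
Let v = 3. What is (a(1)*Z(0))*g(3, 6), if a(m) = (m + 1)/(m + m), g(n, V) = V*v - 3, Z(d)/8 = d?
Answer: 0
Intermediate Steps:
Z(d) = 8*d
g(n, V) = -3 + 3*V (g(n, V) = V*3 - 3 = 3*V - 3 = -3 + 3*V)
a(m) = (1 + m)/(2*m) (a(m) = (1 + m)/((2*m)) = (1 + m)*(1/(2*m)) = (1 + m)/(2*m))
(a(1)*Z(0))*g(3, 6) = (((½)*(1 + 1)/1)*(8*0))*(-3 + 3*6) = (((½)*1*2)*0)*(-3 + 18) = (1*0)*15 = 0*15 = 0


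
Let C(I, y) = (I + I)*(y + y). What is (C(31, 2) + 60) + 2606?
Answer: 2914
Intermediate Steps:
C(I, y) = 4*I*y (C(I, y) = (2*I)*(2*y) = 4*I*y)
(C(31, 2) + 60) + 2606 = (4*31*2 + 60) + 2606 = (248 + 60) + 2606 = 308 + 2606 = 2914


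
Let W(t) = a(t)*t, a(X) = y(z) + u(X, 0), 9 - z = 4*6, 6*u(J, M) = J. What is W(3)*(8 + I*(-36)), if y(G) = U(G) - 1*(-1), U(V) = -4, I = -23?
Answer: -6270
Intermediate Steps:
u(J, M) = J/6
z = -15 (z = 9 - 4*6 = 9 - 1*24 = 9 - 24 = -15)
y(G) = -3 (y(G) = -4 - 1*(-1) = -4 + 1 = -3)
a(X) = -3 + X/6
W(t) = t*(-3 + t/6) (W(t) = (-3 + t/6)*t = t*(-3 + t/6))
W(3)*(8 + I*(-36)) = ((1/6)*3*(-18 + 3))*(8 - 23*(-36)) = ((1/6)*3*(-15))*(8 + 828) = -15/2*836 = -6270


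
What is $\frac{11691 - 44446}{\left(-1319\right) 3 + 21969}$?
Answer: $- \frac{32755}{18012} \approx -1.8185$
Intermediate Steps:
$\frac{11691 - 44446}{\left(-1319\right) 3 + 21969} = - \frac{32755}{-3957 + 21969} = - \frac{32755}{18012}$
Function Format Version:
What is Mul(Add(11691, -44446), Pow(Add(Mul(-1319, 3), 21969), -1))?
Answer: Rational(-32755, 18012) ≈ -1.8185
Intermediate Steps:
Mul(Add(11691, -44446), Pow(Add(Mul(-1319, 3), 21969), -1)) = Mul(-32755, Pow(Add(-3957, 21969), -1)) = Mul(-32755, Pow(18012, -1)) = Mul(-32755, Rational(1, 18012)) = Rational(-32755, 18012)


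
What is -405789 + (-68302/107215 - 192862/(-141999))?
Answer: -6177892318618733/15224422785 ≈ -4.0579e+5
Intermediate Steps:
-405789 + (-68302/107215 - 192862/(-141999)) = -405789 + (-68302*1/107215 - 192862*(-1/141999)) = -405789 + (-68302/107215 + 192862/141999) = -405789 + 10978883632/15224422785 = -6177892318618733/15224422785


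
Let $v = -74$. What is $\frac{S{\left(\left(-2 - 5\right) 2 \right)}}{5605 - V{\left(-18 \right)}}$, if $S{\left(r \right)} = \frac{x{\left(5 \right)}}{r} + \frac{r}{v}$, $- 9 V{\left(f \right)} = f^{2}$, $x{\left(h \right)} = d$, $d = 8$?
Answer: $- \frac{99}{1461019} \approx -6.7761 \cdot 10^{-5}$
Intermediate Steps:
$x{\left(h \right)} = 8$
$V{\left(f \right)} = - \frac{f^{2}}{9}$
$S{\left(r \right)} = \frac{8}{r} - \frac{r}{74}$ ($S{\left(r \right)} = \frac{8}{r} + \frac{r}{-74} = \frac{8}{r} + r \left(- \frac{1}{74}\right) = \frac{8}{r} - \frac{r}{74}$)
$\frac{S{\left(\left(-2 - 5\right) 2 \right)}}{5605 - V{\left(-18 \right)}} = \frac{\frac{8}{\left(-2 - 5\right) 2} - \frac{\left(-2 - 5\right) 2}{74}}{5605 - - \frac{\left(-18\right)^{2}}{9}} = \frac{\frac{8}{\left(-7\right) 2} - \frac{\left(-7\right) 2}{74}}{5605 - \left(- \frac{1}{9}\right) 324} = \frac{\frac{8}{-14} - - \frac{7}{37}}{5605 - -36} = \frac{8 \left(- \frac{1}{14}\right) + \frac{7}{37}}{5605 + 36} = \frac{- \frac{4}{7} + \frac{7}{37}}{5641} = \left(- \frac{99}{259}\right) \frac{1}{5641} = - \frac{99}{1461019}$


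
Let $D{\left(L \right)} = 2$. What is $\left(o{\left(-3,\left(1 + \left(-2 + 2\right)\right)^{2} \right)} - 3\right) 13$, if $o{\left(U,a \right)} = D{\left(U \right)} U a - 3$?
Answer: $-156$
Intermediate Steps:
$o{\left(U,a \right)} = -3 + 2 U a$ ($o{\left(U,a \right)} = 2 U a - 3 = -3 + 2 U a$)
$\left(o{\left(-3,\left(1 + \left(-2 + 2\right)\right)^{2} \right)} - 3\right) 13 = \left(\left(-3 + 2 \left(-3\right) \left(1 + \left(-2 + 2\right)\right)^{2}\right) - 3\right) 13 = \left(\left(-3 + 2 \left(-3\right) \left(1 + 0\right)^{2}\right) - 3\right) 13 = \left(\left(-3 + 2 \left(-3\right) 1^{2}\right) - 3\right) 13 = \left(\left(-3 + 2 \left(-3\right) 1\right) - 3\right) 13 = \left(\left(-3 - 6\right) - 3\right) 13 = \left(-9 - 3\right) 13 = \left(-12\right) 13 = -156$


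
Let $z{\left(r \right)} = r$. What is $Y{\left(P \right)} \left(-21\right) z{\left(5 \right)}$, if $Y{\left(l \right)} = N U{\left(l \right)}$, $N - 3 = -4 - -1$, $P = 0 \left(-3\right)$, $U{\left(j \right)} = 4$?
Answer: $0$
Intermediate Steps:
$P = 0$
$N = 0$ ($N = 3 - 3 = 0$)
$Y{\left(l \right)} = 0$ ($Y{\left(l \right)} = 0 \cdot 4 = 0$)
$Y{\left(P \right)} \left(-21\right) z{\left(5 \right)} = 0 \left(-21\right) 5 = 0 \cdot 5 = 0$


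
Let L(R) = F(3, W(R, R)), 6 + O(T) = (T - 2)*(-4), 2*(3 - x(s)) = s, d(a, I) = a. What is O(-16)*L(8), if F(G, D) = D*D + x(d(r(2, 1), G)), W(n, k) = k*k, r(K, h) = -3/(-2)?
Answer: 540969/2 ≈ 2.7048e+5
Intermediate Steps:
r(K, h) = 3/2 (r(K, h) = -3*(-½) = 3/2)
x(s) = 3 - s/2
W(n, k) = k²
O(T) = 2 - 4*T (O(T) = -6 + (T - 2)*(-4) = -6 + (-2 + T)*(-4) = -6 + (8 - 4*T) = 2 - 4*T)
F(G, D) = 9/4 + D² (F(G, D) = D*D + (3 - ½*3/2) = D² + (3 - ¾) = D² + 9/4 = 9/4 + D²)
L(R) = 9/4 + R⁴ (L(R) = 9/4 + (R²)² = 9/4 + R⁴)
O(-16)*L(8) = (2 - 4*(-16))*(9/4 + 8⁴) = (2 + 64)*(9/4 + 4096) = 66*(16393/4) = 540969/2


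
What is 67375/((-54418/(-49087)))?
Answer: 472462375/7774 ≈ 60775.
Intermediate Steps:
67375/((-54418/(-49087))) = 67375/((-54418*(-1/49087))) = 67375/(54418/49087) = 67375*(49087/54418) = 472462375/7774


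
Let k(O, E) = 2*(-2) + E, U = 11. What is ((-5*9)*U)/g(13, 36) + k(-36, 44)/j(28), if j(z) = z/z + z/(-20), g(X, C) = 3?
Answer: -265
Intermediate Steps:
j(z) = 1 - z/20 (j(z) = 1 + z*(-1/20) = 1 - z/20)
k(O, E) = -4 + E
((-5*9)*U)/g(13, 36) + k(-36, 44)/j(28) = (-5*9*11)/3 + (-4 + 44)/(1 - 1/20*28) = -45*11*(1/3) + 40/(1 - 7/5) = -495*1/3 + 40/(-2/5) = -165 + 40*(-5/2) = -165 - 100 = -265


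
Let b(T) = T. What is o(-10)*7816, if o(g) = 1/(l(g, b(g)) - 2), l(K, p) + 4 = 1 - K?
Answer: 7816/5 ≈ 1563.2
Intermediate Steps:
l(K, p) = -3 - K (l(K, p) = -4 + (1 - K) = -3 - K)
o(g) = 1/(-5 - g) (o(g) = 1/((-3 - g) - 2) = 1/(-5 - g))
o(-10)*7816 = -1/(5 - 10)*7816 = -1/(-5)*7816 = -1*(-⅕)*7816 = (⅕)*7816 = 7816/5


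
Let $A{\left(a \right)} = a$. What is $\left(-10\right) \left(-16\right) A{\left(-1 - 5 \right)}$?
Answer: $-960$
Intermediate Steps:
$\left(-10\right) \left(-16\right) A{\left(-1 - 5 \right)} = \left(-10\right) \left(-16\right) \left(-1 - 5\right) = 160 \left(-6\right) = -960$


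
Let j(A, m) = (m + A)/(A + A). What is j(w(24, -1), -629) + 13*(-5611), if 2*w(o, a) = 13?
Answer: -1897763/26 ≈ -72991.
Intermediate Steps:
w(o, a) = 13/2 (w(o, a) = (½)*13 = 13/2)
j(A, m) = (A + m)/(2*A) (j(A, m) = (A + m)/((2*A)) = (A + m)*(1/(2*A)) = (A + m)/(2*A))
j(w(24, -1), -629) + 13*(-5611) = (13/2 - 629)/(2*(13/2)) + 13*(-5611) = (½)*(2/13)*(-1245/2) - 72943 = -1245/26 - 72943 = -1897763/26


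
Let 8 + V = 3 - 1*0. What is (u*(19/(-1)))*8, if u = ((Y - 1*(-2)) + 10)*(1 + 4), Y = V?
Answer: -5320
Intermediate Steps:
V = -5 (V = -8 + (3 - 1*0) = -8 + (3 + 0) = -8 + 3 = -5)
Y = -5
u = 35 (u = ((-5 - 1*(-2)) + 10)*(1 + 4) = ((-5 + 2) + 10)*5 = (-3 + 10)*5 = 7*5 = 35)
(u*(19/(-1)))*8 = (35*(19/(-1)))*8 = (35*(19*(-1)))*8 = (35*(-19))*8 = -665*8 = -5320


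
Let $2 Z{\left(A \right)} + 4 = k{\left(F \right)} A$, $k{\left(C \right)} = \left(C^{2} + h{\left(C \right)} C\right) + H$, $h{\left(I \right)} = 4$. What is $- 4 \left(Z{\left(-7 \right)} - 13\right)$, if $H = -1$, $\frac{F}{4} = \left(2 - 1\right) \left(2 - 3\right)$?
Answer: $46$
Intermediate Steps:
$F = -4$ ($F = 4 \left(2 - 1\right) \left(2 - 3\right) = 4 \cdot 1 \left(-1\right) = 4 \left(-1\right) = -4$)
$k{\left(C \right)} = -1 + C^{2} + 4 C$ ($k{\left(C \right)} = \left(C^{2} + 4 C\right) - 1 = -1 + C^{2} + 4 C$)
$Z{\left(A \right)} = -2 - \frac{A}{2}$ ($Z{\left(A \right)} = -2 + \frac{\left(-1 + \left(-4\right)^{2} + 4 \left(-4\right)\right) A}{2} = -2 + \frac{\left(-1 + 16 - 16\right) A}{2} = -2 + \frac{\left(-1\right) A}{2} = -2 - \frac{A}{2}$)
$- 4 \left(Z{\left(-7 \right)} - 13\right) = - 4 \left(\left(-2 - - \frac{7}{2}\right) - 13\right) = - 4 \left(\left(-2 + \frac{7}{2}\right) - 13\right) = - 4 \left(\frac{3}{2} - 13\right) = \left(-4\right) \left(- \frac{23}{2}\right) = 46$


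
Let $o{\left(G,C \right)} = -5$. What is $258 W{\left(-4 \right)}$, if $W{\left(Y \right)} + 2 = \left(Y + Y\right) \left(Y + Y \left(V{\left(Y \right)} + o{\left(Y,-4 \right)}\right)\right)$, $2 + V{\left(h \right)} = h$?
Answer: $-83076$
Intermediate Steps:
$V{\left(h \right)} = -2 + h$
$W{\left(Y \right)} = -2 + 2 Y \left(Y + Y \left(-7 + Y\right)\right)$ ($W{\left(Y \right)} = -2 + \left(Y + Y\right) \left(Y + Y \left(\left(-2 + Y\right) - 5\right)\right) = -2 + 2 Y \left(Y + Y \left(-7 + Y\right)\right)$)
$258 W{\left(-4 \right)} = 258 \left(-2 - 12 \left(-4\right)^{2} + 2 \left(-4\right)^{3}\right) = 258 \left(-2 - 192 + 2 \left(-64\right)\right) = 258 \left(-2 - 192 - 128\right) = 258 \left(-322\right) = -83076$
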